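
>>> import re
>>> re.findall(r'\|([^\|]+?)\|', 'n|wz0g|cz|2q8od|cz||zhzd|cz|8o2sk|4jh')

Scanning left to right: at [1:7] match '|wz0g|', group 1 = 'wz0g'; at [9:16] match '|2q8od|', group 1 = '2q8od'; at [19:25] match '|zhzd|', group 1 = 'zhzd'; at [27:34] match '|8o2sk|', group 1 = '8o2sk'.
`findall` collects group 1 from each match (4 total).

['wz0g', '2q8od', 'zhzd', '8o2sk']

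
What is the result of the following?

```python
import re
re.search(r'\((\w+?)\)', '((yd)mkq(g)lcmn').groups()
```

`re.search` scans for the first position where the pattern succeeds.
The match spans [1:5] → '(yd)'.
Captured: group 1 = 'yd'.

('yd',)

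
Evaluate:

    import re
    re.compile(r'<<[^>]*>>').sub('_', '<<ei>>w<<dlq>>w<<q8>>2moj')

'_w_w_2moj'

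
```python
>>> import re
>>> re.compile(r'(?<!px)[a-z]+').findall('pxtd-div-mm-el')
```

Because the assertion is negative and zero-width, positions next to the forbidden text are skipped.
No capturing groups, so `findall` returns the 4 full match strings.

['pxtd', 'div', 'mm', 'el']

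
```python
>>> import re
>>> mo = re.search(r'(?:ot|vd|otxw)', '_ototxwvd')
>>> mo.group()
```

'ot'

`search` walks the string left to right and returns the first match it finds.
The match spans [1:3] → 'ot'.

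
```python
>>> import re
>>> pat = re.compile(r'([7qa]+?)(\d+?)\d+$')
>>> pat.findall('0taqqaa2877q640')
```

This matches one or more of one of [7qa] (lazy) (captured); then one or more of a digit (lazy) (captured); then one or more of a digit; then anchored at the end.
With the lazy modifier that quantifier settles for the fewest repetitions that let the rest of the pattern succeed (the atoms after it are unaffected and can still be greedy).
Scanning left to right: at [9:15] match '77q640', groups = ('77q', '6').
Multiple groups make `findall` return tuples — one 2-tuple for the one match.

[('77q', '6')]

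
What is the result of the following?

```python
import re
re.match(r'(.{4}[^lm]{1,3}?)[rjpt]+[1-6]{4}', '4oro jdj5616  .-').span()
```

With `match`, the pattern is implicitly anchored at the beginning.
The match spans [0:12] → '4oro jdj5616'.

(0, 12)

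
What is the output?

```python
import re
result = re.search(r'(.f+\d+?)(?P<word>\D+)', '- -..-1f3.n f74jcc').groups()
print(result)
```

The match spans [6:13] → '1f3.n f'.
Captured: group 1 = '1f3', group 2 = '.n f'.

('1f3', '.n f')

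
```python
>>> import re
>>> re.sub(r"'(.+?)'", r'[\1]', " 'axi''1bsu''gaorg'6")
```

' [axi][1bsu][gaorg]6'

A non-greedy quantifier consumes as few characters as it can — just enough that the remainder of the pattern still matches from where it stops; whatever follows it matches normally.
Matches: at [1:6] → "'axi'"; at [6:12] → "'1bsu'"; at [12:19] → "'gaorg'".
`\1` in the replacement pulls in group 1's text for each match.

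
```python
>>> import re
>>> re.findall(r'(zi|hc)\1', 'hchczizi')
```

The backreference `\1` re-matches whatever the first group consumed, character for character.
With a single group, `findall` returns only what that group captured — 2 items.

['hc', 'zi']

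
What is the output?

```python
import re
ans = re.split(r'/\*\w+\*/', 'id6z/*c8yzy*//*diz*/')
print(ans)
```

Matches to split on: at [4:13] → '/*c8yzy*/'; at [13:20] → '/*diz*/'.
`split` removes every match and returns the 3 fragments in between.

['id6z', '', '']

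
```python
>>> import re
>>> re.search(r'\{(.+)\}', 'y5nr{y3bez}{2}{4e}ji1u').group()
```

'{y3bez}{2}{4e}'

`re.search` scans for the first position where the pattern succeeds.
The match spans [4:18] → '{y3bez}{2}{4e}'.
Captured: group 1 = 'y3bez}{2}{4e'.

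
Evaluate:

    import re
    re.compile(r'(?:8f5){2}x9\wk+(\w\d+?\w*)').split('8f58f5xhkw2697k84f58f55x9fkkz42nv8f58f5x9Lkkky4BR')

['8f58f5xhkw2697k84f58f55x9fkkz42nv', 'y4BR', '']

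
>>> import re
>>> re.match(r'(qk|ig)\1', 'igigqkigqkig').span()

(0, 4)

`re.match` won't scan ahead — the pattern has to work from the very first character.
The match spans [0:4] → 'igig'.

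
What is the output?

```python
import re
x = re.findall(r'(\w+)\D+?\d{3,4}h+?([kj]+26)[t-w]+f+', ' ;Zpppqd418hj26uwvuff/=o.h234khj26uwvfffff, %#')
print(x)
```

This matches one or more of a word character (captured); then one or more of a non-digit (lazy), then 3 to 4 of a digit, then one or more of a literal 'h' (lazy); then one or more of one of [kj], then the literal '26' (captured); then one or more of a character in [t-w], then one or more of the literal 'f'.
Scanning left to right: at [2:21] match 'Zpppqd418hj26uwvuff', groups = ('Zpppq', 'j26').
With 2 capturing groups, `findall` returns a 2-tuple per match.

[('Zpppq', 'j26')]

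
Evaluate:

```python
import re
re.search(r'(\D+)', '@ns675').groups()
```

('@ns',)

The match spans [0:3] → '@ns'.
Captured: group 1 = '@ns'.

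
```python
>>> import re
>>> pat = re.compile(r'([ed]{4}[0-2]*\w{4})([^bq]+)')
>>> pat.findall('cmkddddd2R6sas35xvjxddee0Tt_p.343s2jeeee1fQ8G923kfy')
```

This matches exactly 4 of one of [ed], then zero or more of a character in [0-2], then exactly 4 of a word character (captured); then one or more of any character except [bq] (captured).
Matches: at [3:51] match 'ddddd2R6sas35xvjxddee0Tt_p.343s2jeeee1fQ8G923kfy', groups = ('ddddd2R6', 'sas35xvjxddee0Tt_p.343s2jeeee1fQ8G923kfy').
With 2 capturing groups, `findall` returns a 2-tuple per match.

[('ddddd2R6', 'sas35xvjxddee0Tt_p.343s2jeeee1fQ8G923kfy')]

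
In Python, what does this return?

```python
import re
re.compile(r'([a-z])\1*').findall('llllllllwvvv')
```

['l', 'w', 'v']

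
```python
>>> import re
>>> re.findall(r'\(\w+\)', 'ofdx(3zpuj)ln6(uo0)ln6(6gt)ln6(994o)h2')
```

['(3zpuj)', '(uo0)', '(6gt)', '(994o)']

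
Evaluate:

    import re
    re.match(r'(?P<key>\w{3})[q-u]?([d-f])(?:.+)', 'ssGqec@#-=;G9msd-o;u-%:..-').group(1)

The pattern matches exactly 3 of a word character (captured as 'key'); then optionally a character in [q-u]; then a character in [d-f] (captured); then one or more of any character (non-capturing group).
`re.match` only tries the pattern at the start of the string.
The match spans [0:26] → 'ssGqec@#-=;G9msd-o;u-%:..-'.
Captured: group 1 = 'ssG', group 2 = 'e'.

'ssG'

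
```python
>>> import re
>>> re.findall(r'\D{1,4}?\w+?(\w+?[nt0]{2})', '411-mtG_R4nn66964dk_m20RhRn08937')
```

This matches 1 to 4 of a non-digit (lazy), then one or more of a word character (lazy); then one or more of a word character (lazy), then exactly 2 of one of [nt0] (captured).
A `+?`/`*?`/`{m,n}?` starts at its minimum and grows only as far as needed for what follows to match.
Scanning left to right: at [3:12] match '-mtG_R4nn', group 1 = 'tG_R4nn'; at [17:28] match 'dk_m20RhRn0', group 1 = '_m20RhRn0'.
With a single group, `findall` returns only what that group captured — 2 items.

['tG_R4nn', '_m20RhRn0']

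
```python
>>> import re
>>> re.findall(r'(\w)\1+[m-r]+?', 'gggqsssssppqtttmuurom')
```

['g', 's', 't', 'u']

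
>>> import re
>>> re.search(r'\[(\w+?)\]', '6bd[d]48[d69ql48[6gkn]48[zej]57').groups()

('d',)

`re.search` scans for the first position where the pattern succeeds.
The match spans [3:6] → '[d]'.
Captured: group 1 = 'd'.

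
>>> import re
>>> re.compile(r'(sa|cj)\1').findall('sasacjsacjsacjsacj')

A backreference is literal: `\1` must see the identical characters the first group matched.
Matches: at [0:4] match 'sasa', group 1 = 'sa'.
With a single group, `findall` returns only what that group captured — 1 item.

['sa']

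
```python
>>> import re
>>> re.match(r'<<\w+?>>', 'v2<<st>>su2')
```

None

With `match`, the pattern is implicitly anchored at the beginning.
Here position 0 doesn't satisfy it, so the call returns None.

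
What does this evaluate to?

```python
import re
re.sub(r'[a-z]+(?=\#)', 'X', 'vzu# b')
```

'X# b'

Lookahead/lookbehind check context without consuming it, so the matched span excludes the asserted characters.
Matches: at [0:3] → 'vzu'.
Every occurrence is swapped for 'X'.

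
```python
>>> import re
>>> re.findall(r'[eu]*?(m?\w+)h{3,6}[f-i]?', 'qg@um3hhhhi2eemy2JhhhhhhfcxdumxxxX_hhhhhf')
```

['um3hhhhi2eemy2JhhhhhhfcxdumxxxX_hh']

The pattern matches zero or more of one of [eu] (lazy); then optionally a literal 'm', then one or more of a word character (captured); then 3 to 6 of the literal 'h', then optionally a character in [f-i].
A non-greedy quantifier consumes as few characters as it can — just enough that the remainder of the pattern still matches from where it stops; whatever follows it matches normally.
Matches: at [3:41] match 'um3hhhhi2eemy2JhhhhhhfcxdumxxxX_hhhhhf', group 1 = 'um3hhhhi2eemy2JhhhhhhfcxdumxxxX_hh'.
`findall` collects group 1 from the one match (1 total).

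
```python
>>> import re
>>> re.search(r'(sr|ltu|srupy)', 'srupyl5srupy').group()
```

'sr'

Alternation tries branches left to right and keeps the first one that lets the overall match succeed at that position.
The match spans [0:2] → 'sr'.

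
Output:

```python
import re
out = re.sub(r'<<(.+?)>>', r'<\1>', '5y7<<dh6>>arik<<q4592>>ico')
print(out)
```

A non-greedy quantifier consumes as few characters as it can — just enough that the remainder of the pattern still matches from where it stops; whatever follows it matches normally.
Each match is replaced using the text its own group 1 captured.

5y7<dh6>arik<q4592>ico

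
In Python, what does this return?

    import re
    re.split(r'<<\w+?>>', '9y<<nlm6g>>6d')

['9y', '6d']

Matches to split on: at [2:11] → '<<nlm6g>>'.
The string is cut at each match, leaving 2 pieces.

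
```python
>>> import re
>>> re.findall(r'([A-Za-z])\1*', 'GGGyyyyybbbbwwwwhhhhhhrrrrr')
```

A backreference is literal: `\1` must see the identical characters the first group matched.
Walking the string: at [0:3] match 'GGG', group 1 = 'G'; at [3:8] match 'yyyyy', group 1 = 'y'; at [8:12] match 'bbbb', group 1 = 'b'; at [12:16] match 'wwww', group 1 = 'w'; at [16:22] match 'hhhhhh', group 1 = 'h'; ….
One capturing group, so `findall` returns just the captured substring from each match — 6 in all.

['G', 'y', 'b', 'w', 'h', 'r']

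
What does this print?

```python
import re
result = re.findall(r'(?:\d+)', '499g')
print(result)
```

['499']

No capturing groups, so `findall` returns the 1 full match string.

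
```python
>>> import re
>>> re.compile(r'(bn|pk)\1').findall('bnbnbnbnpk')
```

A backreference is literal: `\1` must see the identical characters the first group matched.
Matches: at [0:4] match 'bnbn', group 1 = 'bn'; at [4:8] match 'bnbn', group 1 = 'bn'.
With a single group, `findall` returns only what that group captured — 2 items.

['bn', 'bn']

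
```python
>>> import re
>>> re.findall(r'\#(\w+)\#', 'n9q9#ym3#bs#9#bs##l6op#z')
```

Walking the string: at [4:9] match '#ym3#', group 1 = 'ym3'; at [11:14] match '#9#', group 1 = '9'; at [17:23] match '#l6op#', group 1 = 'l6op'.
With a single group, `findall` returns only what that group captured — 3 items.

['ym3', '9', 'l6op']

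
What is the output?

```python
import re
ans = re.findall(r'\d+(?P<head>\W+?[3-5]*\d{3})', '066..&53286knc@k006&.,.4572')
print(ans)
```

`findall` collects group 1 from each match (2 total).

['..&53286', '&.,.4572']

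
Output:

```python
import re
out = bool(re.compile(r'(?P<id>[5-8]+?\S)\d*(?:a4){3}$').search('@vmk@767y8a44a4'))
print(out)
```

False

Here nothing in the string fits, so the call returns None, and `bool(None)` is False.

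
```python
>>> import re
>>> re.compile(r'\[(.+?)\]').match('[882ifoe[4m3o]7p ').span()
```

(0, 14)

`re.match` won't scan ahead — the pattern has to work from the very first character.
The match spans [0:14] → '[882ifoe[4m3o]'.
Captured: group 1 = '882ifoe[4m3o'.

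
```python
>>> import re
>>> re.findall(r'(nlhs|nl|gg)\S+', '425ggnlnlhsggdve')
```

['gg']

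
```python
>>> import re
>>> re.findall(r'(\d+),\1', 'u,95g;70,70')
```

['70']

After group 1 captures some text, `\1` only succeeds where that same text appears again.
Walking the string: at [6:11] match '70,70', group 1 = '70'.
With a single group, `findall` returns only what that group captured — 1 item.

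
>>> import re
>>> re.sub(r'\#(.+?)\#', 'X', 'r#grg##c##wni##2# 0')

'rXXXX 0'

The `?` after the quantifier makes it lazy — it takes as little as possible before letting the rest of the pattern try.
Each match is replaced by 'X'.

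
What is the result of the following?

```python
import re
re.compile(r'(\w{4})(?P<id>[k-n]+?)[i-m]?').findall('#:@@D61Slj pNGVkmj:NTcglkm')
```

[('D61S', 'l'), ('pNGV', 'k'), ('NTcg', 'l')]

Because the quantifier is non-greedy, it stops expanding at the earliest point where the rest of the pattern can succeed.
2 groups means each result is a tuple of 2 captured strings — 3 here.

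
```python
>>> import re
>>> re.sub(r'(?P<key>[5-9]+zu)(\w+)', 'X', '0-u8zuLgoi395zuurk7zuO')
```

The pattern matches one or more of a character in [5-9], then the literal 'zu' (captured as 'key'); then one or more of a word character (captured).
Matches: at [3:22] → '8zuLgoi395zuurk7zuO'.
`sub` substitutes 'X' at each match site.

'0-uX'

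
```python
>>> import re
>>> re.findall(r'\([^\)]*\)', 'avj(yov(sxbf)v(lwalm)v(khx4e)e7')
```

Scanning left to right: at [3:13] → '(yov(sxbf)'; at [14:21] → '(lwalm)'; at [22:29] → '(khx4e)'.
`findall` yields the raw match text (3 of them) because the pattern has no groups.

['(yov(sxbf)', '(lwalm)', '(khx4e)']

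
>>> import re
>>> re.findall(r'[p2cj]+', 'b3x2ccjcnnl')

['2ccjc']

This matches one or more of one of [p2cj].
Matches: at [3:8] → '2ccjc'.
With no groups in the pattern, `findall` gives back each whole match — 1 here.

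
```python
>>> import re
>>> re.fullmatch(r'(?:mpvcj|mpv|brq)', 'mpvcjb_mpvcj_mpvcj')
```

`re.fullmatch` is like wrapping the pattern in `^…$` (in single-line mode).
Here the string isn't matched end-to-end, so the call returns None.

None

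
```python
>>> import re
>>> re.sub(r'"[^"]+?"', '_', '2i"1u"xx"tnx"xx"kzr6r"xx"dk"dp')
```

Each match is replaced by '_'.

'2i_xx_xx_xx_dp'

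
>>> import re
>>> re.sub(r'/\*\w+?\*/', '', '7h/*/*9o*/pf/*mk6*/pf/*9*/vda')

'7h/*pfpfvda'

Matches: at [4:10] → '/*9o*/'; at [12:19] → '/*mk6*/'; at [21:26] → '/*9*/'.
`sub` substitutes '' at each match site.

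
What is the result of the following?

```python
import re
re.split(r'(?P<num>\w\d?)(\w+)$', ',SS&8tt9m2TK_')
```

Pattern: a word character, then optionally a digit (captured as 'num'); then one or more of a word character (captured); then anchored at the end.
Because the pattern has a capturing group, `split` also inserts each captured text between the pieces.

[',SS&', '8', 'tt9m2TK_', '']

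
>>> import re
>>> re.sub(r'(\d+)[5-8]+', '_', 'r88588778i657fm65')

'r_i_fm_'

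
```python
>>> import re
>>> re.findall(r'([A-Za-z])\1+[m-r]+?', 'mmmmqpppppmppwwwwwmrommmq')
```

`\1` is not a pattern — it's the concrete string captured by group 1, re-applied verbatim.
One capturing group, so `findall` returns just the captured substring from each match — 4 in all.

['m', 'p', 'w', 'm']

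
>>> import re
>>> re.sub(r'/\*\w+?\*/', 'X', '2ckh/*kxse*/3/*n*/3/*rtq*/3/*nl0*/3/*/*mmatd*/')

'2ckhX3X3X3X3/*X'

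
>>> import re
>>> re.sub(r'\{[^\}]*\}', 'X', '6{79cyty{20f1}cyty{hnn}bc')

'6XcytyXbc'

Matches: at [1:14] → '{79cyty{20f1}'; at [18:23] → '{hnn}'.
Every occurrence is swapped for 'X'.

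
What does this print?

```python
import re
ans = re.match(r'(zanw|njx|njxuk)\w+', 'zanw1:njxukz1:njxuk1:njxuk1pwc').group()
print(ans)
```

`re.match` only tries the pattern at the start of the string.
The match spans [0:5] → 'zanw1'.
Captured: group 1 = 'zanw'.

zanw1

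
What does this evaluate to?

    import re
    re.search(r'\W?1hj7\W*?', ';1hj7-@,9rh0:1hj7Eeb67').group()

';1hj7'

This matches optionally a non-word character; then the literal '1h', then the literal 'j7', then zero or more of a non-word character (lazy).
Because the quantifier is non-greedy, it stops expanding at the earliest point where the rest of the pattern can succeed.
`search` walks the string left to right and returns the first match it finds.
The match spans [0:5] → ';1hj7'.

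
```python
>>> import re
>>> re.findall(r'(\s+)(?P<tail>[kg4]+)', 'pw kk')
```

[(' ', 'kk')]

This matches one or more of whitespace (captured); then one or more of one of [kg4] (captured as 'tail').
`findall` packs the 2 group values into a tuple for every match.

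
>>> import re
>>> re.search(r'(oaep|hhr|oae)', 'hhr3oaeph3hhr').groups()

('hhr',)

The match spans [0:3] → 'hhr'.
Captured: group 1 = 'hhr'.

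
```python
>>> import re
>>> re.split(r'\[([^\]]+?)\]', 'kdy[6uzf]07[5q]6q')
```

['kdy', '6uzf', '07', '5q', '6q']

Matches to split on: at [3:9] → '[6uzf]'; at [11:15] → '[5q]'.
`re.split` interleaves the captured-group text with the surrounding fragments.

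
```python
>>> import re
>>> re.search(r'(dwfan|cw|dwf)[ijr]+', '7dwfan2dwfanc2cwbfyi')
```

None

Here nothing in the string fits, so the call returns None.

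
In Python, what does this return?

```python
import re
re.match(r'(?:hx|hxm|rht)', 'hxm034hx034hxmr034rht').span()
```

(0, 2)

`|` is ordered: at each position the engine commits to the first alternative that works.
With `match`, the pattern is implicitly anchored at the beginning.
The match spans [0:2] → 'hx'.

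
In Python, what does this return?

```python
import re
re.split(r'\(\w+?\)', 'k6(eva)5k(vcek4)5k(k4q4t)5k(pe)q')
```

`split` removes every match and returns the 5 fragments in between.

['k6', '5k', '5k', '5k', 'q']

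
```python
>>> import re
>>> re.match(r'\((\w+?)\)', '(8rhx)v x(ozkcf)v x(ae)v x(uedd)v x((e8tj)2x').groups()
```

The match spans [0:6] → '(8rhx)'.
Captured: group 1 = '8rhx'.

('8rhx',)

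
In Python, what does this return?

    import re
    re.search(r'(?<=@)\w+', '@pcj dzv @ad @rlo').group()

Lookahead/lookbehind check context without consuming it, so the matched span excludes the asserted characters.
Unlike `match`, `search` isn't anchored — it looks for the pattern anywhere in the string.
The match spans [1:4] → 'pcj'.

'pcj'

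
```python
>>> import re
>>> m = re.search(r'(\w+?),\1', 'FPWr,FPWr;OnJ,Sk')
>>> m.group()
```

`\1` is not a pattern — it's the concrete string captured by group 1, re-applied verbatim.
The match spans [0:9] → 'FPWr,FPWr'.

'FPWr,FPWr'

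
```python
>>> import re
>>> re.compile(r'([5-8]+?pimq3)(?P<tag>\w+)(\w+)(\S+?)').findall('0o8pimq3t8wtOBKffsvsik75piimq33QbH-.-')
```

[('8pimq3', 't8wtOBKffsvsik75piimq33Qb', 'H', '-')]

This matches one or more of a character in [5-8] (lazy), then the literal 'pi', then the literal 'mq3' (captured); then one or more of a word character (captured as 'tag'); then one or more of a word character (captured); then one or more of a non-whitespace character (lazy) (captured).
The `?` after the quantifier makes it lazy — it takes as little as possible before letting the rest of the pattern try.
Scanning left to right: at [2:35] match '8pimq3t8wtOBKffsvsik75piimq33QbH-', groups = ('8pimq3', 't8wtOBKffsvsik75piimq33Qb', 'H', '-').
Multiple groups make `findall` return tuples — one 4-tuple for the one match.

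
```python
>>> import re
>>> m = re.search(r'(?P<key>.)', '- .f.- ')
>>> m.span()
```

This matches any character (captured as 'key').
The match spans [0:1] → '-'.

(0, 1)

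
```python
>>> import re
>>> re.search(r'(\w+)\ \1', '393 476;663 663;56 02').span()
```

(8, 15)

The backreference `\1` re-matches whatever the first group consumed, character for character.
`search` walks the string left to right and returns the first match it finds.
The match spans [8:15] → '663 663'.
Captured: group 1 = '663'.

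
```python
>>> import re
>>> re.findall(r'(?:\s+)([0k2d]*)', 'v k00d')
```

['k00d']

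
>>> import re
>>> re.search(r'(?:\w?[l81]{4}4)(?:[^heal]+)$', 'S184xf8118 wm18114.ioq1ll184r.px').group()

This matches optionally a word character, then exactly 4 of one of [l81], then the literal '4' (non-capturing group); then one or more of any character except [heal] (non-capturing group); then anchored at the end.
`search` walks the string left to right and returns the first match it finds.
The match spans [22:32] → '1ll184r.px'.

'1ll184r.px'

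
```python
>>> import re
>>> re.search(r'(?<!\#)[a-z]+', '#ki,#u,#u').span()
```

(2, 3)

`(?!…)`/`(?<!…)` only lets a position through if the neighbouring text does NOT match; no characters are consumed.
Unlike `match`, `search` isn't anchored — it looks for the pattern anywhere in the string.
The match spans [2:3] → 'i'.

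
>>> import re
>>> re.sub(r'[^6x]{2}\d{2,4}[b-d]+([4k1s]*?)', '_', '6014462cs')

'6_s'

A non-greedy quantifier consumes as few characters as it can — just enough that the remainder of the pattern still matches from where it stops; whatever follows it matches normally.
Every occurrence is swapped for '_'.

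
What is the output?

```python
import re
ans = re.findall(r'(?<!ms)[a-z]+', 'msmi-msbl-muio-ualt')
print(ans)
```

['msmi', 'msbl', 'muio', 'ualt']

A negative assertion filters positions out without eating any characters.
Scanning left to right: at [0:4] → 'msmi'; at [5:9] → 'msbl'; at [10:14] → 'muio'; at [15:19] → 'ualt'.
With no groups in the pattern, `findall` gives back each whole match — 4 here.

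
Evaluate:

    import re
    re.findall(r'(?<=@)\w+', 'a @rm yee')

Lookahead/lookbehind check context without consuming it, so the matched span excludes the asserted characters.
Matches: at [3:5] → 'rm'.
Since nothing is captured, `findall` lists the 1 matched substring directly.

['rm']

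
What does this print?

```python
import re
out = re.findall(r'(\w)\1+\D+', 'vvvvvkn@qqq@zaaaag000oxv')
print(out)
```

A backreference is literal: `\1` must see the identical characters the first group matched.
`findall` collects group 1 from each match (2 total).

['v', '0']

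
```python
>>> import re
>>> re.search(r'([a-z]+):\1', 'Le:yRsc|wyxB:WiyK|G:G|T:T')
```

None

After group 1 captures some text, `\1` only succeeds where that same text appears again.
Here the pattern never matches, so the call returns None.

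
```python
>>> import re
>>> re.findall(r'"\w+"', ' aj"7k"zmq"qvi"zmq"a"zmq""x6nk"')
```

No capturing groups, so `findall` returns the 4 full match strings.

['"7k"', '"qvi"', '"a"', '"x6nk"']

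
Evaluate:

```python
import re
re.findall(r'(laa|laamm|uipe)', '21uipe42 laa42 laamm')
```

['uipe', 'laa', 'laa']

Alternation isn't longest-match — the leftmost alternative that fits at this position is chosen.
Because there's exactly one group, `findall` drops the full match and keeps group 1 from each hit.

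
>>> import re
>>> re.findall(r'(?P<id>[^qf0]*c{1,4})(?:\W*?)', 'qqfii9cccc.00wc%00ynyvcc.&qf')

['ii9cccc', 'wc', 'ynyvcc']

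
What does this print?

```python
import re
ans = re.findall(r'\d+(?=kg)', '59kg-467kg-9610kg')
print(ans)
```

Because the assertion is zero-width, the text it checks is not consumed and won't appear in the result.
Scanning left to right: at [0:2] → '59'; at [5:8] → '467'; at [11:15] → '9610'.
`findall` yields the raw match text (3 of them) because the pattern has no groups.

['59', '467', '9610']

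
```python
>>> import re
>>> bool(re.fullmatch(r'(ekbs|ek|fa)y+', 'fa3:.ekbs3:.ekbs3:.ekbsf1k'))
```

For `fullmatch`, every character of the input must be accounted for by the pattern.
Here there's no way to consume every character, so the call returns None, and `bool(None)` is False.

False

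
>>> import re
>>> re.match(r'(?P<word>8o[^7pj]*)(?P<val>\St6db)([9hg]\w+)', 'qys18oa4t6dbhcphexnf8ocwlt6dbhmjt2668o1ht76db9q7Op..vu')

None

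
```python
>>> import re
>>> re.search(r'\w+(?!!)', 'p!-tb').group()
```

'tb'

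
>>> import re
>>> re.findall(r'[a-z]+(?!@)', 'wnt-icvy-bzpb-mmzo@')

['wnt', 'icvy', 'bzpb', 'mmz']

The negative lookaround is zero-width — it rules out positions where the adjacent text would match, without consuming anything.
Matches: at [0:3] → 'wnt'; at [4:8] → 'icvy'; at [9:13] → 'bzpb'; at [14:17] → 'mmz'.
With no groups in the pattern, `findall` gives back each whole match — 4 here.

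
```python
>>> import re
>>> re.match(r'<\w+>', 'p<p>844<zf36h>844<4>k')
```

`re.match` won't scan ahead — the pattern has to work from the very first character.
Here the string doesn't start with a match, so the call returns None.

None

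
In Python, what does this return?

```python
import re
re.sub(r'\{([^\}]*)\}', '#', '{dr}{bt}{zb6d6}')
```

'###'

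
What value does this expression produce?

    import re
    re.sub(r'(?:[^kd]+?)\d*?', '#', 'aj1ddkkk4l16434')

'###ddkkk#######'

The pattern matches one or more of any character except [kd] (lazy) (non-capturing group); then zero or more of a digit (lazy).
A `+?`/`*?`/`{m,n}?` starts at its minimum and grows only as far as needed for what follows to match.
Matches: at [0:1] → 'a'; at [1:2] → 'j'; at [2:3] → '1'; at [8:9] → '4'; at [9:10] → 'l'; ….
`sub` substitutes '#' at each match site.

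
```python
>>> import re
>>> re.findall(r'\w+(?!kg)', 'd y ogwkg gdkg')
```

['d', 'y', 'ogwkg', 'gdkg']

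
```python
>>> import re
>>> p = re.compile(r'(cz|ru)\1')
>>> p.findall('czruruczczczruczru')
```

['ru', 'cz']

After group 1 captures some text, `\1` only succeeds where that same text appears again.
Because there's exactly one group, `findall` drops the full match and keeps group 1 from each hit.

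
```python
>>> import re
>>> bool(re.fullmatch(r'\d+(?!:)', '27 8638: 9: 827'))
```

False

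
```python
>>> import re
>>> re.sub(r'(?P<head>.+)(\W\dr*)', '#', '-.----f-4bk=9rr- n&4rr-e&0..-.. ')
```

'#..-.. '

This matches one or more of any character (captured as 'head'); then a non-word character, then a digit, then zero or more of the literal 'r' (captured).
Matches: at [0:26] → '-.----f-4bk=9rr- n&4rr-e&0'.
`sub` substitutes '#' at each match site.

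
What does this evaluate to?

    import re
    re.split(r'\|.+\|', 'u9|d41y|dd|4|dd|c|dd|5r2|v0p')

`split` removes every match and returns the 2 fragments in between.

['u9', 'v0p']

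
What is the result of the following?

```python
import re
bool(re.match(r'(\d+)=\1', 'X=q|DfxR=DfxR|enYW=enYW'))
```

False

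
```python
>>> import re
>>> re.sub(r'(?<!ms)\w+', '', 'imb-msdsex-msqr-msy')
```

`(?!…)`/`(?<!…)` only lets a position through if the neighbouring text does NOT match; no characters are consumed.
Every occurrence is swapped for ''.

'---'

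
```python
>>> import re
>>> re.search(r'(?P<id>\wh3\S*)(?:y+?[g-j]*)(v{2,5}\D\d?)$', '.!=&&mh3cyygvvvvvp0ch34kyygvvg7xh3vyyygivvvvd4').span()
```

(5, 46)

This matches a word character, then the literal 'h3', then zero or more of a non-whitespace character (captured as 'id'); then one or more of a literal 'y' (lazy), then zero or more of a character in [g-j] (non-capturing group); then 2 to 5 of the literal 'v', then a non-digit, then optionally a digit (captured); then anchored at the end.
The match spans [5:46] → 'mh3cyygvvvvvp0ch34kyygvvg7xh3vyyygivvvvd4'.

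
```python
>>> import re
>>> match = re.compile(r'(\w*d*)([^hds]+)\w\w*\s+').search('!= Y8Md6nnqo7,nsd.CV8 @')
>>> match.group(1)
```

This matches zero or more of a word character, then zero or more of the literal 'd' (captured); then one or more of any character except [hds] (captured); then a word character, then zero or more of a word character, then one or more of whitespace.
`re.search` scans for the first position where the pattern succeeds.
The match spans [14:22] → 'nsd.CV8 '.
Captured: group 1 = 'nsd', group 2 = '.CV'.

'nsd'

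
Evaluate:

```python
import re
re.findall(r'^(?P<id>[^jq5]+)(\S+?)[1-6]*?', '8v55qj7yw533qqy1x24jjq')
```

[('8v', '5')]

Lazy quantifiers expand one character at a time until the remainder of the pattern can match.
With 2 capturing groups, `findall` returns a 2-tuple per match.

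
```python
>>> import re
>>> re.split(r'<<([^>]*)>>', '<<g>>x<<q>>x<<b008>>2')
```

['', 'g', 'x', 'q', 'x', 'b008', '2']

With a capturing group present, the delimiter's captured portion is kept in the result list.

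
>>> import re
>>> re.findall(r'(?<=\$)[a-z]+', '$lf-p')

Lookahead/lookbehind check context without consuming it, so the matched span excludes the asserted characters.
`findall` yields the raw match text (1 of them) because the pattern has no groups.

['lf']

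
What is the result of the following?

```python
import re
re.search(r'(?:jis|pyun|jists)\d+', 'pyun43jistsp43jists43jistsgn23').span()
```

`search` walks the string left to right and returns the first match it finds.
The match spans [0:6] → 'pyun43'.

(0, 6)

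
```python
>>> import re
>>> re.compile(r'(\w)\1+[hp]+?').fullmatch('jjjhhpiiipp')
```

None

`\1` has to match the exact text group 1 already captured.
For `fullmatch`, every character of the input must be accounted for by the pattern.
Here the pattern can't cover the whole string, so the call returns None.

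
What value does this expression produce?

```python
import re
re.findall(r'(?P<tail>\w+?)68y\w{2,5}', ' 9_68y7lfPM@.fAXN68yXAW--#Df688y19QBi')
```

['9_', 'fAXN']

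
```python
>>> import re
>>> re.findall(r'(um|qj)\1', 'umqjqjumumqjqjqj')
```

The backreference `\1` re-matches whatever the first group consumed, character for character.
`findall` collects group 1 from each match (3 total).

['qj', 'um', 'qj']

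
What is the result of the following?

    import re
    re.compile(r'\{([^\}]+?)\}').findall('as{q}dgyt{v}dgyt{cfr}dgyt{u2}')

Matches: at [2:5] match '{q}', group 1 = 'q'; at [9:12] match '{v}', group 1 = 'v'; at [16:21] match '{cfr}', group 1 = 'cfr'; at [25:29] match '{u2}', group 1 = 'u2'.
Because there's exactly one group, `findall` drops the full match and keeps group 1 from each hit.

['q', 'v', 'cfr', 'u2']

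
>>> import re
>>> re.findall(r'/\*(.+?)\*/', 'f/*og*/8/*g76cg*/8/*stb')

['og', 'g76cg']

Because there's exactly one group, `findall` drops the full match and keeps group 1 from each hit.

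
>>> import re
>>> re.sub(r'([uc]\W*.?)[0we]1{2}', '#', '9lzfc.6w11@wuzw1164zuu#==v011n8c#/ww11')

'9lzf#@w#64zu#n8#'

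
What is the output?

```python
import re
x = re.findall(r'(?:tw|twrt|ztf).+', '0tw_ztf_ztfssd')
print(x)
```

Scanning left to right: at [1:14] → 'tw_ztf_ztfssd'.
With no groups in the pattern, `findall` gives back each whole match — 1 here.

['tw_ztf_ztfssd']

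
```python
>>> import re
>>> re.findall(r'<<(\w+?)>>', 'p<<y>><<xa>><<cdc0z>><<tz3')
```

Matches: at [1:6] match '<<y>>', group 1 = 'y'; at [6:12] match '<<xa>>', group 1 = 'xa'; at [12:21] match '<<cdc0z>>', group 1 = 'cdc0z'.
One capturing group, so `findall` returns just the captured substring from each match — 3 in all.

['y', 'xa', 'cdc0z']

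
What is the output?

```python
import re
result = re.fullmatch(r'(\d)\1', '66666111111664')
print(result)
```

After group 1 captures some text, `\1` only succeeds where that same text appears again.
`re.fullmatch` is like wrapping the pattern in `^…$` (in single-line mode).
Here there's no way to consume every character, so the call returns None.

None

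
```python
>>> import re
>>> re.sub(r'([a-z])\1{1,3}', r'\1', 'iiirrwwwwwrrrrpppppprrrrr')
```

The backreference `\1` re-matches whatever the first group consumed, character for character.
The replacement refers to a captured group, so each match is rewritten using its own captured text.

'irwwrpprr'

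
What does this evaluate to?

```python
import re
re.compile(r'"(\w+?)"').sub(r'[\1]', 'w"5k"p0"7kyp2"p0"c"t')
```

'w[5k]p0[7kyp2]p0[c]t'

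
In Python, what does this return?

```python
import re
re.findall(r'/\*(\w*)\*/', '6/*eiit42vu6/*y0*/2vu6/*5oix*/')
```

One capturing group, so `findall` returns just the captured substring from each match — 2 in all.

['y0', '5oix']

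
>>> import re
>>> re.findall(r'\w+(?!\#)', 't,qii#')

['t', 'qi']

The negative lookahead/lookbehind blocks any match where the forbidden context is present.
No capturing groups, so `findall` returns the 2 full match strings.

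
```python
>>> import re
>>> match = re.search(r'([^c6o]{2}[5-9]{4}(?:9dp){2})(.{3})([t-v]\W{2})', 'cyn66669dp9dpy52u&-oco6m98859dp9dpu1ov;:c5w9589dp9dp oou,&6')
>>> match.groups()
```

('yn66669dp9dp', 'y52', 'u&-')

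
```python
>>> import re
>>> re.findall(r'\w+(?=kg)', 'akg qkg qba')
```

['a', 'q']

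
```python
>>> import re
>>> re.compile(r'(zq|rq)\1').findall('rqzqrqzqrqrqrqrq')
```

['rq', 'rq']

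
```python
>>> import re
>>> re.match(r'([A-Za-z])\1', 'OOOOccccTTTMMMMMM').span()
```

(0, 2)

`\1` is not a pattern — it's the concrete string captured by group 1, re-applied verbatim.
`re.match` only tries the pattern at the start of the string.
The match spans [0:2] → 'OO'.
Captured: group 1 = 'O'.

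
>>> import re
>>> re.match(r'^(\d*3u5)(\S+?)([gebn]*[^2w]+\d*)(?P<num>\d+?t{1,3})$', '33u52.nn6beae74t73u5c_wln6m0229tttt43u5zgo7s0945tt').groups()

This matches anchored at the start of the string; then zero or more of a digit, then the literal '3u5' (captured); then one or more of a non-whitespace character (lazy) (captured); then zero or more of one of [gebn], then one or more of any character except [2w], then zero or more of a digit (captured); then one or more of a digit (lazy), then 1 to 3 of a literal 't' (captured as 'num'); then anchored at the end.
A non-greedy quantifier consumes as few characters as it can — just enough that the remainder of the pattern still matches from where it stops; whatever follows it matches normally.
`re.match` only tries the pattern at the start of the string.
The match spans [0:50] → '33u52.nn6beae74t73u5c_wln6m0229tttt43u5zgo7s0945tt'.
Captured: group 1 = '33u5', group 2 = '2.nn6beae74t73u5c_wln6m022', group 3 = '9tttt43u5zgo7s094', group 4 = '5tt'.

('33u5', '2.nn6beae74t73u5c_wln6m022', '9tttt43u5zgo7s094', '5tt')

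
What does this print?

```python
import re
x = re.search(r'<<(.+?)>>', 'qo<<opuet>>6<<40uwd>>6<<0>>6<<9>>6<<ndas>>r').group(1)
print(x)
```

opuet

A non-greedy quantifier consumes as few characters as it can — just enough that the remainder of the pattern still matches from where it stops; whatever follows it matches normally.
`re.search` tries every starting position until one works.
The match spans [2:11] → '<<opuet>>'.
Captured: group 1 = 'opuet'.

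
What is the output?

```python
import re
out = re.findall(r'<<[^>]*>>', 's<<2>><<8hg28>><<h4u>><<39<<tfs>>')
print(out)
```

Scanning left to right: at [1:6] → '<<2>>'; at [6:15] → '<<8hg28>>'; at [15:22] → '<<h4u>>'; at [22:33] → '<<39<<tfs>>'.
No capturing groups, so `findall` returns the 4 full match strings.

['<<2>>', '<<8hg28>>', '<<h4u>>', '<<39<<tfs>>']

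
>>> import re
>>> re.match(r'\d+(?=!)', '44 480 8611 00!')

None

The `(?=…)`/`(?<=…)` assertion just peeks at neighbouring text; it doesn't advance the match position.
`re.match` only tries the pattern at the start of the string.
Here the string doesn't start with a match, so the call returns None.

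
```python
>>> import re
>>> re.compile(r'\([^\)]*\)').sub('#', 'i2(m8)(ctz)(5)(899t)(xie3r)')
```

Matches: at [2:6] → '(m8)'; at [6:11] → '(ctz)'; at [11:14] → '(5)'; at [14:20] → '(899t)'; at [20:27] → '(xie3r)'.
Each match is replaced by '#'.

'i2#####'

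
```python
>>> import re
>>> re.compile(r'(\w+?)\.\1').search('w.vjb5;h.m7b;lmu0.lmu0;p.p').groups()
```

('lmu0',)

The backreference `\1` re-matches whatever the first group consumed, character for character.
Unlike `match`, `search` isn't anchored — it looks for the pattern anywhere in the string.
The match spans [13:22] → 'lmu0.lmu0'.
Captured: group 1 = 'lmu0'.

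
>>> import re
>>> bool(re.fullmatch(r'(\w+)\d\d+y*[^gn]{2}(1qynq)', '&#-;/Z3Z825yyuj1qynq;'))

False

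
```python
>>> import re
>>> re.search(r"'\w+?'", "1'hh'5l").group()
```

The match spans [1:5] → "'hh'".

"'hh'"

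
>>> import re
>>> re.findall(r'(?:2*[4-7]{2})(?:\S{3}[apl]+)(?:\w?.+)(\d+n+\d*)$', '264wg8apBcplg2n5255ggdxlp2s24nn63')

['4nn63']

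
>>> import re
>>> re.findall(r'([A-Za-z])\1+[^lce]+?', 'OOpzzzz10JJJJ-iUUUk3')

['O', 'z', 'J', 'U']

`\1` has to match the exact text group 1 already captured.
One capturing group, so `findall` returns just the captured substring from each match — 4 in all.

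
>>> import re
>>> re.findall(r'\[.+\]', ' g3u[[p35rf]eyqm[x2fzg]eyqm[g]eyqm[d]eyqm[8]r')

['[[p35rf]eyqm[x2fzg]eyqm[g]eyqm[d]eyqm[8]']

Since nothing is captured, `findall` lists the 1 matched substring directly.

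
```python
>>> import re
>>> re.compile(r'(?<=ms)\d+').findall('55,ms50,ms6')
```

['50', '6']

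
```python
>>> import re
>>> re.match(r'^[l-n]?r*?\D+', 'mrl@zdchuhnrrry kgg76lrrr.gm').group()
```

This matches anchored at the start of the string; then optionally a character in [l-n], then zero or more of a literal 'r' (lazy); then one or more of a non-digit.
`match` is anchored at position 0; if the pattern doesn't fit there, it returns None.
The match spans [0:19] → 'mrl@zdchuhnrrry kgg'.

'mrl@zdchuhnrrry kgg'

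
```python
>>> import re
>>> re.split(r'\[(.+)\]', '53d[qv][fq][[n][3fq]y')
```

Matches to split on: at [3:20] → '[qv][fq][[n][3fq]'.
With a capturing group present, the delimiter's captured portion is kept in the result list.

['53d', 'qv][fq][[n][3fq', 'y']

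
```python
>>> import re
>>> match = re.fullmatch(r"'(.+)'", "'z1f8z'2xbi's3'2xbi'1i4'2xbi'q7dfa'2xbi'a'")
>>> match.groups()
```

`re.fullmatch` requires the pattern to consume the entire string.
The match spans [0:42] → "'z1f8z'2xbi's3'2xbi'1i4'2xbi'q7dfa'2xbi'a'".
Captured: group 1 = "z1f8z'2xbi's3'2xbi'1i4'2xbi'q7dfa'2xbi'a".

("z1f8z'2xbi's3'2xbi'1i4'2xbi'q7dfa'2xbi'a",)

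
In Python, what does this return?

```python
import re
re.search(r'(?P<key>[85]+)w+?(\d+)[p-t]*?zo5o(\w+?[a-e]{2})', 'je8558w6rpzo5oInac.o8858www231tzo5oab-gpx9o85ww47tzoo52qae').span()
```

(2, 18)

Pattern: one or more of one of [85] (captured as 'key'); then one or more of a literal 'w' (lazy); then one or more of a digit (captured); then zero or more of a character in [p-t] (lazy), then the literal 'z', then the literal 'o5o'; then one or more of a word character (lazy), then exactly 2 of a character in [a-e] (captured).
`re.search` scans for the first position where the pattern succeeds.
The match spans [2:18] → '8558w6rpzo5oInac'.
Captured: group 1 = '8558', group 2 = '6', group 3 = 'Inac'.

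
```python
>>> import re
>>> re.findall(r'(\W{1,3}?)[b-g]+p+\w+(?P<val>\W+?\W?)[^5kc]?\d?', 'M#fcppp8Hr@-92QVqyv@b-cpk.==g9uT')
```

A non-greedy quantifier consumes as few characters as it can — just enough that the remainder of the pattern still matches from where it stops; whatever follows it matches normally.
Multiple groups make `findall` return tuples — one 2-tuple for each match.

[('#', '@-'), ('-', '.=')]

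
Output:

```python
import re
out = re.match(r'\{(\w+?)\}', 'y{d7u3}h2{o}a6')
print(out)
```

None

`re.match` only tries the pattern at the start of the string.
Here the pattern fails at index 0, so the call returns None.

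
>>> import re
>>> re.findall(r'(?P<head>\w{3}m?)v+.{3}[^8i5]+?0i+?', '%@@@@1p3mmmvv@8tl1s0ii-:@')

The pattern matches exactly 3 of a word character, then optionally the literal 'm' (captured as 'head'); then one or more of the literal 'v', then exactly 3 of any character; then one or more of any character except [8i5] (lazy), then the literal '0', then one or more of the literal 'i' (lazy).
Walking the string: at [7:21] match '3mmmvv@8tl1s0i', group 1 = '3mmm'.
Because there's exactly one group, `findall` drops the full match and keeps group 1 from the one hit.

['3mmm']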